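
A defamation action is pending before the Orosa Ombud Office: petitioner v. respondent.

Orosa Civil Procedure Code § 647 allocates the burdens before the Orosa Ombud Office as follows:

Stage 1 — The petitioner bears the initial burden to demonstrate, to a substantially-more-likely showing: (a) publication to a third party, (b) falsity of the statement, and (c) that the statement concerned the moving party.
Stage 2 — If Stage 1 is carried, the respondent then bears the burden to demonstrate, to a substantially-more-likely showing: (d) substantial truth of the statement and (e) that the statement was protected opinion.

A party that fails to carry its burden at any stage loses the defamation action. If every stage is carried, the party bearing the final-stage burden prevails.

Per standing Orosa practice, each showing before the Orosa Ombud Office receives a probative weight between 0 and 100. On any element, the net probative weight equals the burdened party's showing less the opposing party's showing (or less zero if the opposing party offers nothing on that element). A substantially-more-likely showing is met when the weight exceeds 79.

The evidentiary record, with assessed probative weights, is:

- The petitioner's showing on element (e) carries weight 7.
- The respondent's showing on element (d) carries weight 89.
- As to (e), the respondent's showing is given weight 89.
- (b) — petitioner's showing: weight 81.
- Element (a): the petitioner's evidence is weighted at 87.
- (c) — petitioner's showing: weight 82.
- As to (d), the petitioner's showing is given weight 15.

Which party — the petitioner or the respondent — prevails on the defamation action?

Stage 1 (petitioner, a substantially-more-likely showing, weight exceeds 79): (a) 87 > 79 — meets; (b) 81 > 79 — meets; (c) 82 > 79 — meets.
  Stage 1 carried; the burden shifts to the respondent.
Stage 2 (respondent, a substantially-more-likely showing, weight exceeds 79): (d) net 89−15=74 ≤ 79 — fails; (e) net 89−7=82 > 79 — meets.
  Stage 2 not carried; the respondent fails its burden.
The analysis ends at Stage 2; the petitioner prevails.

petitioner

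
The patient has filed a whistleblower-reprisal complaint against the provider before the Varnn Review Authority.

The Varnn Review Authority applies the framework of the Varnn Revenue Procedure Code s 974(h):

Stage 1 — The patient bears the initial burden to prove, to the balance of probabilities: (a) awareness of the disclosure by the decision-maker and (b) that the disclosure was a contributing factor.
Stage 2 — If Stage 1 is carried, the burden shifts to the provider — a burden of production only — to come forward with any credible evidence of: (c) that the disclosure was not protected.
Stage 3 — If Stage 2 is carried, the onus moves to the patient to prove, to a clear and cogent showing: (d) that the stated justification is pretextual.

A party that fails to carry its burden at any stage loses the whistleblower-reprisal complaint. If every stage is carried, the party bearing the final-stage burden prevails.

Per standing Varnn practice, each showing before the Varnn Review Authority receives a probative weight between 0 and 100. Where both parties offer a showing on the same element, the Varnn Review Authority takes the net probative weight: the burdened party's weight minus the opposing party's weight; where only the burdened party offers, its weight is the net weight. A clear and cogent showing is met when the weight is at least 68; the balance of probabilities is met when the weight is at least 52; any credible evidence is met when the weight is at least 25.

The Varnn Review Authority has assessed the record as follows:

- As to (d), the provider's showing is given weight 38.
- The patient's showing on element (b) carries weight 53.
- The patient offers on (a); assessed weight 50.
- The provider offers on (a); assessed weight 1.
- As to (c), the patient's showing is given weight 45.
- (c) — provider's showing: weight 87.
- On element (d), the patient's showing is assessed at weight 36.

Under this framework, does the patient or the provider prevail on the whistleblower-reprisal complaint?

provider

At Stage 1 the patient must meet the balance of probabilities (weight is at least 52): on (a) the weight is 50 less the opposing 1 gives net 49, < 52, so (a) does not meet the standard; on (b) the weight is 53, ≥ 52, so (b) meets the standard.
  The patient does not carry Stage 1.
So the provider prevails.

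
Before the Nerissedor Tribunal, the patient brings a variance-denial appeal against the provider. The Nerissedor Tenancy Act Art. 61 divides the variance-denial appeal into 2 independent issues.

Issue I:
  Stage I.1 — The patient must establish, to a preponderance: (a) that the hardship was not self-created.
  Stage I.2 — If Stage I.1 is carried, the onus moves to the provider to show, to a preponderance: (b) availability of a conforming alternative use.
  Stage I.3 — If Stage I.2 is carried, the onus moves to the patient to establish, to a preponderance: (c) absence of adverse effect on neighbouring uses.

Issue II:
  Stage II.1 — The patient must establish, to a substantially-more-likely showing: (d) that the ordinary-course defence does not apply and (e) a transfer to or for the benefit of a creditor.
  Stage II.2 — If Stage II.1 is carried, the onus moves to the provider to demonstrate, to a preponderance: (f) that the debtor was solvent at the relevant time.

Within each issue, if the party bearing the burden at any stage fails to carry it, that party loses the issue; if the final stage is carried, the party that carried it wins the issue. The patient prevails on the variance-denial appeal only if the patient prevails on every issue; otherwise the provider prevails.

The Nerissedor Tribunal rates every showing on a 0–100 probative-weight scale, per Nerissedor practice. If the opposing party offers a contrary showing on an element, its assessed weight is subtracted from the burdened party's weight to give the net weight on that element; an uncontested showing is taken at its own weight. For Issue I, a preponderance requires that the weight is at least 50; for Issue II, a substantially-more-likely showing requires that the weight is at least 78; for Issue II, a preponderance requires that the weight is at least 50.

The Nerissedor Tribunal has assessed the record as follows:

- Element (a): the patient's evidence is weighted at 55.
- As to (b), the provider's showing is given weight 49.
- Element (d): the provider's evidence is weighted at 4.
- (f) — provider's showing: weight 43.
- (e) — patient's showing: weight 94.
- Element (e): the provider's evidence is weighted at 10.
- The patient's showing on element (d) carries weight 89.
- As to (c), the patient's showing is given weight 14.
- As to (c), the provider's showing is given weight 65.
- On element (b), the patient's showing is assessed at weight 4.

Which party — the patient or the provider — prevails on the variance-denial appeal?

— Issue I —
Stage I.1 (patient, a preponderance, weight is at least 50): (a) 55 ≥ 50 — meets.
  The patient carries Stage I.1; the provider now bears the burden.
Stage I.2 (provider, a preponderance, weight is at least 50): (b) net 49−4=45 < 50 — fails.
  Not every element is met, so the provider fails to carry Stage I.2.
The patient prevails on this issue.
— Issue II —
Stage II.1 — burden on patient; standard: a substantially-more-likely showing (weight is at least 78).
    (d): 89 − 4 = 85 ≥ 78 [met]
    (e): 94 − 10 = 84 ≥ 78 [met]
  Stage II.1 is satisfied; the onus moves to the provider.
Stage II.2 — burden on provider; standard: a preponderance (weight is at least 50).
    (f): 43 < 50 [not met]
  The provider does not carry Stage II.2.
So the patient prevails on this issue.
Per-issue: Issue I → patient; Issue II → patient. The patient must prevail on every issue; overall, the patient prevails.

patient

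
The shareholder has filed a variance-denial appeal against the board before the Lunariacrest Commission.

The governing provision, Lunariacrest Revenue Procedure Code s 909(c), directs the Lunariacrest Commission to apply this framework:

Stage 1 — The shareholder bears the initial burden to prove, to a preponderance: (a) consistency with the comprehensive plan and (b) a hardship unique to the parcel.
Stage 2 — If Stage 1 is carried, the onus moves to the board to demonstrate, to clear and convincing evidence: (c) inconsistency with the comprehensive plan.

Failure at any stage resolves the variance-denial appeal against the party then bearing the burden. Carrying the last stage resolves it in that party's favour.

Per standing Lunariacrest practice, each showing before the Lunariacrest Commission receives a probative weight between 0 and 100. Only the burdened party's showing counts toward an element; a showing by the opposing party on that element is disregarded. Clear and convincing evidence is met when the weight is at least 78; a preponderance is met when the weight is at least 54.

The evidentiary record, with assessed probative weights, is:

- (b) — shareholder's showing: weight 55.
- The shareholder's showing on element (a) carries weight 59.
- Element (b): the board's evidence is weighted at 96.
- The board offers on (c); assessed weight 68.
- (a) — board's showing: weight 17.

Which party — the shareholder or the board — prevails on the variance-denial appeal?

Stage 1 (shareholder, a preponderance, weight is at least 54): (a) 59 (board's 17 disregarded) ≥ 54 — meets; (b) 55 (board's 96 disregarded) ≥ 54 — meets.
  The shareholder carries Stage 1; the board now bears the burden.
Stage 2 (board, clear and convincing evidence, weight is at least 78): (c) 68 < 78 — fails.
  Not every element is met, so the board fails to carry Stage 2.
The shareholder prevails.

shareholder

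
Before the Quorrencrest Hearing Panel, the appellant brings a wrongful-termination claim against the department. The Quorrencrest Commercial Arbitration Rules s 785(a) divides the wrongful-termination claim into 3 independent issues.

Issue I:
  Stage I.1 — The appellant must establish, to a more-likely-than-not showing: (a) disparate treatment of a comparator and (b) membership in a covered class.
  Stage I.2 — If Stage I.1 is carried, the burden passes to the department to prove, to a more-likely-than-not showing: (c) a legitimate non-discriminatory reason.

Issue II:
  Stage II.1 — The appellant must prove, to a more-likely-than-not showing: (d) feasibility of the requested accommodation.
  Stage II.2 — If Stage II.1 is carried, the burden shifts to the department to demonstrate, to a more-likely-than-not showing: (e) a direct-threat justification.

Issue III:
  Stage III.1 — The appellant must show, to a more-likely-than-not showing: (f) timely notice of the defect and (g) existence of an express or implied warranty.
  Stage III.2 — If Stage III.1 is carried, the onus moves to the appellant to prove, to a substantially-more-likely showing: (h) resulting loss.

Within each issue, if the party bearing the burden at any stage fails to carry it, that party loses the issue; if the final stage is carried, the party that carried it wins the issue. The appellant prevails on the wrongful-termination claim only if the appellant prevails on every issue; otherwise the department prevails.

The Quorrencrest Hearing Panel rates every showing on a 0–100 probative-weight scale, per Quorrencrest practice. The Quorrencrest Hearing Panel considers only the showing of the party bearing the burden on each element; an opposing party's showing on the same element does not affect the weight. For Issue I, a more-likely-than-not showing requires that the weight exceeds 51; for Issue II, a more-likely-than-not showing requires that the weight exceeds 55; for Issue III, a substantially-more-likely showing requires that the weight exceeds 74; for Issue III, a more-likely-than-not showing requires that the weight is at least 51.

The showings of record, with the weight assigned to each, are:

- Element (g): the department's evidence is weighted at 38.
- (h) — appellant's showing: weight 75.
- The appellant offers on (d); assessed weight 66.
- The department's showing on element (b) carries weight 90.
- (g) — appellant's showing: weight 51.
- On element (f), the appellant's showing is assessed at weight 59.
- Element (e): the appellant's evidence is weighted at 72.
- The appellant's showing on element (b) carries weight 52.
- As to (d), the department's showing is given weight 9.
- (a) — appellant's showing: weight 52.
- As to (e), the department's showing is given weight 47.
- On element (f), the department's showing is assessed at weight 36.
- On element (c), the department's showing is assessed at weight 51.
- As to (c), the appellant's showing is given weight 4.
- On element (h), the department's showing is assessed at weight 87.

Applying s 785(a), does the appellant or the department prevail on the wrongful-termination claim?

appellant

— Issue I —
Stage I.1 — burden on appellant; standard: a more-likely-than-not showing (weight exceeds 51).
    (a): 52 > 51 [met]
    (b): 52 (department's 90 disregarded) > 51 [met]
  Stage I.1 is satisfied; the onus moves to the department.
Stage I.2 — burden on department; standard: a more-likely-than-not showing (weight exceeds 51).
    (c): 51 (appellant's 4 disregarded) ≤ 51 [not met]
  Stage I.2 not carried; the department fails its burden.
The analysis ends at Stage I.2; the appellant prevails on this issue.
— Issue II —
Stage II.1 — burden on appellant; standard: a more-likely-than-not showing (weight exceeds 55).
    (d): 66 (department's 9 disregarded) > 55 [met]
  Stage II.1 is satisfied; the onus moves to the department.
Stage II.2 — burden on department; standard: a more-likely-than-not showing (weight exceeds 55).
    (e): 47 (appellant's 72 disregarded) ≤ 55 [not met]
  Stage II.2 not carried; the department fails its burden.
The analysis ends at Stage II.2; the appellant prevails on this issue.
— Issue III —
Stage III.1 — burden on appellant; standard: a more-likely-than-not showing (weight is at least 51).
    (f): 59 (department's 36 disregarded) ≥ 51 [met]
    (g): 51 (department's 38 disregarded) ≥ 51 [met]
  All elements met. The appellant retains the burden for Stage III.2.
Stage III.2 — burden on appellant; standard: a substantially-more-likely showing (weight exceeds 74).
    (h): 75 (department's 87 disregarded) > 74 [met]
  The appellant carries the last stage.
All stages carried — the appellant prevails on this issue.
Per-issue: Issue I → appellant; Issue II → appellant; Issue III → appellant. The appellant must prevail on every issue; overall, the appellant prevails.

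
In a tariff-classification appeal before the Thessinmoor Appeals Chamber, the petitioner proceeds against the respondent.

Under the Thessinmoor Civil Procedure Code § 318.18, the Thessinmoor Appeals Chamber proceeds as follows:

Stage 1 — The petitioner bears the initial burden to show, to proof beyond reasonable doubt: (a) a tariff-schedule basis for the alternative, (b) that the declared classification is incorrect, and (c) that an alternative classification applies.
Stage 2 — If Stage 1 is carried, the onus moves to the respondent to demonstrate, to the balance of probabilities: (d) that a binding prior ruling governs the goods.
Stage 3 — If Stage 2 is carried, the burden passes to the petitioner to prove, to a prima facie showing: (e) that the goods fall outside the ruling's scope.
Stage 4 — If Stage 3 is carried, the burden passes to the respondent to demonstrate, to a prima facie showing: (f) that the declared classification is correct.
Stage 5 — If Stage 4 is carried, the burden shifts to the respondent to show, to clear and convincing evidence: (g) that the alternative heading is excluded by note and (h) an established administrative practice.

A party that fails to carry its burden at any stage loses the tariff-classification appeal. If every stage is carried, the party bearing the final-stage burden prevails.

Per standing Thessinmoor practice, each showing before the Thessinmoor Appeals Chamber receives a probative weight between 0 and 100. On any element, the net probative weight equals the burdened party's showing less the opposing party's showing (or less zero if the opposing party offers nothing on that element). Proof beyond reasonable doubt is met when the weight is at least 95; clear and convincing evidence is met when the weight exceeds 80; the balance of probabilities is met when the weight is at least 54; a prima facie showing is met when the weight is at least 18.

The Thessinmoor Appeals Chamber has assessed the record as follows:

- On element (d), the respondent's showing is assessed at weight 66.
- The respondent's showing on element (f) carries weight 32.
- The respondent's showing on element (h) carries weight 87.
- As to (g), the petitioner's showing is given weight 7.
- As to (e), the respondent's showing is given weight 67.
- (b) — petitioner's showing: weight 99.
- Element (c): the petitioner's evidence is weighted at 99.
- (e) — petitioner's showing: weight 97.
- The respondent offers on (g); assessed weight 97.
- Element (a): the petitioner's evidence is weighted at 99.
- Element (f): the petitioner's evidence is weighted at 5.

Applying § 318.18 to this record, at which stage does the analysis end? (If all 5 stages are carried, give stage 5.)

At Stage 1 the petitioner must meet proof beyond reasonable doubt (weight is at least 95): on (a) the weight is 99, which does reach 95, so (a) meets the standard; on (b) the weight is 99, which does reach 95, so (b) meets the standard; on (c) the weight is 99, ≥ 95, so (c) meets the standard.
  The petitioner carries Stage 1; the respondent now bears the burden.
At Stage 2 the respondent must meet the balance of probabilities (weight is at least 54): on (d) the weight is 66, which does reach 54, so (d) meets the standard.
  All elements met. The burden passes to the petitioner.
At Stage 3 the petitioner must meet a prima facie showing (weight is at least 18): on (e) the weight is 97 less the opposing 67 gives net 30, ≥ 18, so (e) meets the standard.
  All elements met. The burden passes to the respondent.
At Stage 4 the respondent must meet a prima facie showing (weight is at least 18): on (f) the weight is 32 less the opposing 5 gives net 27, which does reach 18, so (f) meets the standard.
  All elements met. The respondent retains the burden for Stage 5.
At Stage 5 the respondent must meet clear and convincing evidence (weight exceeds 80): on (g) the weight is 97 less the opposing 7 gives net 90, which does exceed 80, so (g) meets the standard; on (h) the weight is 87, > 80, so (h) meets the standard.
  Stage 5 carried; the final stage is satisfied.
With every stage satisfied, the respondent prevails.

stage 5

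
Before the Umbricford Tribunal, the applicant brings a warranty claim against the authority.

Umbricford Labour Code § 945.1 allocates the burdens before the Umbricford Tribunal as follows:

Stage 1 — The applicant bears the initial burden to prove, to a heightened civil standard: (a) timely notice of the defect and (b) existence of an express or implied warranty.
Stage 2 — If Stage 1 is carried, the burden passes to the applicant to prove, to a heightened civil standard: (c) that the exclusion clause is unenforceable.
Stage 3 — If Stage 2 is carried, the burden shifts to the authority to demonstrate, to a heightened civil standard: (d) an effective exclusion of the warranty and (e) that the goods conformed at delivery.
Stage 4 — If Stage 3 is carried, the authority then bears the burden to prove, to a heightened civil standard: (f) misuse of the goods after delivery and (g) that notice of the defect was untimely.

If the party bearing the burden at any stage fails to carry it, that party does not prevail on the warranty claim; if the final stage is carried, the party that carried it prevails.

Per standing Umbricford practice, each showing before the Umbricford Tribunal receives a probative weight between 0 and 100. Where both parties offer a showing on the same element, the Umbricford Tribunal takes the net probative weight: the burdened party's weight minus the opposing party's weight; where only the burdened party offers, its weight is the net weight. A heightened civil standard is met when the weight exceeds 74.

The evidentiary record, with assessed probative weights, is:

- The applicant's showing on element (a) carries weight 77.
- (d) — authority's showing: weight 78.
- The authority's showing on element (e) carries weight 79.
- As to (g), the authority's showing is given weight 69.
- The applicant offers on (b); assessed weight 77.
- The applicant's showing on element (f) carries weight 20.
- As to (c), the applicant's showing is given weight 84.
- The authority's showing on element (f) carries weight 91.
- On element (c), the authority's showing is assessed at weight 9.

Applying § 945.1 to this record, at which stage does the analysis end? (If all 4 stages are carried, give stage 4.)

stage 4

At Stage 1 the applicant must meet a heightened civil standard (weight exceeds 74): on (a) the weight is 77, which does exceed 74, so (a) meets the standard; on (b) the weight is 77, which does exceed 74, so (b) meets the standard.
  Stage 1 is satisfied; the applicant continues to bear the burden.
At Stage 2 the applicant must meet a heightened civil standard (weight exceeds 74): on (c) the weight is 84 less the opposing 9 gives net 75, > 74, so (c) meets the standard.
  The applicant carries Stage 2; the authority now bears the burden.
At Stage 3 the authority must meet a heightened civil standard (weight exceeds 74): on (d) the weight is 78, which does exceed 74, so (d) meets the standard; on (e) the weight is 79, which does exceed 74, so (e) meets the standard.
  All elements met. The authority retains the burden for Stage 4.
At Stage 4 the authority must meet a heightened civil standard (weight exceeds 74): on (f) the weight is 91 less the opposing 20 gives net 71, ≤ 74, so (f) does not meet the standard; on (g) the weight is 69, ≤ 74, so (g) does not meet the standard.
  The authority does not carry Stage 4.
So the applicant prevails.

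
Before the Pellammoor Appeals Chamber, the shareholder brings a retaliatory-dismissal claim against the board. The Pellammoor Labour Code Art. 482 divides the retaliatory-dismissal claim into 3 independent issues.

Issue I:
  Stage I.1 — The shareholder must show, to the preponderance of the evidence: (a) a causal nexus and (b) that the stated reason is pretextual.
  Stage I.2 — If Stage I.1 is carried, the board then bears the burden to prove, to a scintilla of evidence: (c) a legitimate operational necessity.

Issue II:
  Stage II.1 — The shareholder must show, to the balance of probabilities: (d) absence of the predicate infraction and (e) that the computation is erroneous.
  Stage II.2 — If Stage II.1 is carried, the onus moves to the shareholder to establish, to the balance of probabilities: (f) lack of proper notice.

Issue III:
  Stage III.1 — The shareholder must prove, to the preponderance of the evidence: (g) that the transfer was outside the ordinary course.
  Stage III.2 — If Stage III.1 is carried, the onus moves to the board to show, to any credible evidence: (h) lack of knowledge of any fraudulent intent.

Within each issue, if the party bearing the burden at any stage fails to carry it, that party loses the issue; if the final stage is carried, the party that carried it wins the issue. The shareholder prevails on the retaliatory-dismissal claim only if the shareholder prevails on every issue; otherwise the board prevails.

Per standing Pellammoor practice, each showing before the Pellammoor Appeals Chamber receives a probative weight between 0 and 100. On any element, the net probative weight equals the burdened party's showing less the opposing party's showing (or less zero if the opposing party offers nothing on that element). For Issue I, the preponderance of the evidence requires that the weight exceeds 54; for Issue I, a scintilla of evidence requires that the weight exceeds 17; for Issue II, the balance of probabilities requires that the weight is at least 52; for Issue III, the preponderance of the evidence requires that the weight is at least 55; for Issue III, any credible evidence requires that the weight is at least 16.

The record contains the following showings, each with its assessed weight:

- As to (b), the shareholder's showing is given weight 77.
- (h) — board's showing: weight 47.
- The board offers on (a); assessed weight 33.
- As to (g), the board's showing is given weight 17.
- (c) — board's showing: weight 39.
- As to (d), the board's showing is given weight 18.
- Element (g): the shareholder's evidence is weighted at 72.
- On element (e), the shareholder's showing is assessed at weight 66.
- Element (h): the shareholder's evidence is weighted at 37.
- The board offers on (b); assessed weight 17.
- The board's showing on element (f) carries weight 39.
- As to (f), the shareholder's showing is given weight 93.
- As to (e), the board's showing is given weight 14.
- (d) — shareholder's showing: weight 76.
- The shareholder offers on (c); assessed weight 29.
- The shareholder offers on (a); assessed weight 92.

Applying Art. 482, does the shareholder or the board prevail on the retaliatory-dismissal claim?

— Issue I —
Stage I.1 — burden on shareholder; standard: the preponderance of the evidence (weight exceeds 54).
    (a): 92 − 33 = 59 > 54 [met]
    (b): 77 − 17 = 60 > 54 [met]
  Stage I.1 is satisfied; the onus moves to the board.
Stage I.2 — burden on board; standard: a scintilla of evidence (weight exceeds 17).
    (c): 39 − 29 = 10 ≤ 17 [not met]
  Not every element is met, so the board fails to carry Stage I.2.
So the shareholder prevails on this issue.
— Issue II —
At Stage II.1 the shareholder must meet the balance of probabilities (weight is at least 52): on (d) the weight is 76 less the opposing 18 gives net 58, ≥ 52, so (d) meets the standard; on (e) the weight is 66 less the opposing 14 gives net 52, which does reach 52, so (e) meets the standard.
  All elements met. The shareholder retains the burden for Stage II.2.
At Stage II.2 the shareholder must meet the balance of probabilities (weight is at least 52): on (f) the weight is 93 less the opposing 39 gives net 54, which does reach 52, so (f) meets the standard.
  The shareholder carries the last stage.
With every stage satisfied, the shareholder prevails on this issue.
— Issue III —
Stage III.1 — burden on shareholder; standard: the preponderance of the evidence (weight is at least 55).
    (g): 72 − 17 = 55 ≥ 55 [met]
  Stage III.1 carried; the burden shifts to the board.
Stage III.2 — burden on board; standard: any credible evidence (weight is at least 16).
    (h): 47 − 37 = 10 < 16 [not met]
  Stage III.2 not carried; the board fails its burden.
The analysis ends at Stage III.2; the shareholder prevails on this issue.
Per-issue: Issue I → shareholder; Issue II → shareholder; Issue III → shareholder. The shareholder must prevail on every issue; overall, the shareholder prevails.

shareholder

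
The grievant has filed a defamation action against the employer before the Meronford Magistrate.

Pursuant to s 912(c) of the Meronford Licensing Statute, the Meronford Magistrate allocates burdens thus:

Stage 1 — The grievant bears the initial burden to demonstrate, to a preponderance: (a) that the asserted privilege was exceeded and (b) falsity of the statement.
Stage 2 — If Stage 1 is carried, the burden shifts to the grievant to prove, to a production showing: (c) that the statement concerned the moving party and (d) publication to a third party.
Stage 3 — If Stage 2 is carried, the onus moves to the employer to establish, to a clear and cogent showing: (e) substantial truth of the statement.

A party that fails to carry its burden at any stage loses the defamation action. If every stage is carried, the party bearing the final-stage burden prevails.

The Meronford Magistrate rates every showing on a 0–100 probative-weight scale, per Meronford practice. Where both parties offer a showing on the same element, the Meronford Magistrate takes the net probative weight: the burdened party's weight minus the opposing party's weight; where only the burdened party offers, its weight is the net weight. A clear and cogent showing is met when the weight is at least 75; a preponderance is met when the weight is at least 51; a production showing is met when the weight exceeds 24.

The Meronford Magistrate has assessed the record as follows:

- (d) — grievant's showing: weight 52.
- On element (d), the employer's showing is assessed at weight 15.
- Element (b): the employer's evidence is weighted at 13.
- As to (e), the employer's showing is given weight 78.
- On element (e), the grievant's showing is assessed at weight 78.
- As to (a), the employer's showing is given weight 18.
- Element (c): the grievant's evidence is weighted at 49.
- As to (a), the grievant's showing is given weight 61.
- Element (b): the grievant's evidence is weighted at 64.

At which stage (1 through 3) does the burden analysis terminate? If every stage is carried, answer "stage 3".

Stage 1 (grievant, a preponderance, weight is at least 51): (a) net 61−18=43 < 51 — fails; (b) net 64−13=51 ≥ 51 — meets.
  Not every element is met, so the grievant fails to carry Stage 1.
The employer prevails.

stage 1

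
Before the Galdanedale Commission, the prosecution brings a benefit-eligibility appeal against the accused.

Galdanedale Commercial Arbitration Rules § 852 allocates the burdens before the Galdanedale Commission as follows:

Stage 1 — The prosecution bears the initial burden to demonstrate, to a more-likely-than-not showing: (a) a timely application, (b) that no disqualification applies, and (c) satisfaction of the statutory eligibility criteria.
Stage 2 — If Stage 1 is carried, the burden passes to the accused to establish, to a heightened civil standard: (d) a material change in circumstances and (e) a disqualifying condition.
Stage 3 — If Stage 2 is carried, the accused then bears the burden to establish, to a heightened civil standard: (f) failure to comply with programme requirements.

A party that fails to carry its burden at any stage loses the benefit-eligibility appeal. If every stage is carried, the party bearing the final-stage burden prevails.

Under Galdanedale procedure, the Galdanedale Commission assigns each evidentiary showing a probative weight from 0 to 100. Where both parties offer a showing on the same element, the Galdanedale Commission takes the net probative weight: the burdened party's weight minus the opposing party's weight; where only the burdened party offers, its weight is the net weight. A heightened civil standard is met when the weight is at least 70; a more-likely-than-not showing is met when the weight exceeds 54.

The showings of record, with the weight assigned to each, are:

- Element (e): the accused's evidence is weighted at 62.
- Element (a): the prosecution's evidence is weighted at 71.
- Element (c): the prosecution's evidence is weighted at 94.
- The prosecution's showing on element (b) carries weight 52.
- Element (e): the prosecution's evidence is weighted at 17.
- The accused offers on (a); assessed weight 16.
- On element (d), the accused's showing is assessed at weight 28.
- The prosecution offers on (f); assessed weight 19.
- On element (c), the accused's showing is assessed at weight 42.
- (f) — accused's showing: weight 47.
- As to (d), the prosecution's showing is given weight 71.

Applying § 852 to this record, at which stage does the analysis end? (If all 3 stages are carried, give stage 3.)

Stage 1 (prosecution, a more-likely-than-not showing, weight exceeds 54): (a) net 71−16=55 > 54 — meets; (b) 52 ≤ 54 — fails; (c) net 94−42=52 ≤ 54 — fails.
  Not every element is met, so the prosecution fails to carry Stage 1.
So the accused prevails.

stage 1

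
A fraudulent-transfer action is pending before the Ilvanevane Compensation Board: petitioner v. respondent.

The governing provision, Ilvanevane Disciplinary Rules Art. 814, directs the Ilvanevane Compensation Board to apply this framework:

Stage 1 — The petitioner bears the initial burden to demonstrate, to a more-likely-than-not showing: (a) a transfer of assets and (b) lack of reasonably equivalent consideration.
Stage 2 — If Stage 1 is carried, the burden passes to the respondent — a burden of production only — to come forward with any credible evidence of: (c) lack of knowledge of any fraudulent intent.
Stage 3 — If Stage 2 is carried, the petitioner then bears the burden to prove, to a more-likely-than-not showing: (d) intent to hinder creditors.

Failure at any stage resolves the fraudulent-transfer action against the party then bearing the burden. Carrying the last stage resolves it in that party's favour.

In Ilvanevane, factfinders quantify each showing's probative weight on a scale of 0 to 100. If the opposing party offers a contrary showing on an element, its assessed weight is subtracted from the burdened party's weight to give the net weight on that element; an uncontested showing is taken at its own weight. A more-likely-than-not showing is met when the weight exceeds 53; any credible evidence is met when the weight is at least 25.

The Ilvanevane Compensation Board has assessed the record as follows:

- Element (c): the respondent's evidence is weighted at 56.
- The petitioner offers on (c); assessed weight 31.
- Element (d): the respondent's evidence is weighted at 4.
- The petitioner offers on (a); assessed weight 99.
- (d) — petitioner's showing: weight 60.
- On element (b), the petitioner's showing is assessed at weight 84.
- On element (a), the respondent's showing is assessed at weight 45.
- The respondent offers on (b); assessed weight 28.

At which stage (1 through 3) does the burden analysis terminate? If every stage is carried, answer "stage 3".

stage 3

Stage 1 (petitioner, a more-likely-than-not showing, weight exceeds 53): (a) net 99−45=54 > 53 — meets; (b) net 84−28=56 > 53 — meets.
  Stage 1 carried; the burden shifts to the respondent.
Stage 2 (respondent, any credible evidence, weight is at least 25): (c) net 56−31=25 ≥ 25 — meets.
  Stage 2 is satisfied; the onus moves to the petitioner.
Stage 3 (petitioner, a more-likely-than-not showing, weight exceeds 53): (d) net 60−4=56 > 53 — meets.
  All elements met at the final stage.
With every stage satisfied, the petitioner prevails.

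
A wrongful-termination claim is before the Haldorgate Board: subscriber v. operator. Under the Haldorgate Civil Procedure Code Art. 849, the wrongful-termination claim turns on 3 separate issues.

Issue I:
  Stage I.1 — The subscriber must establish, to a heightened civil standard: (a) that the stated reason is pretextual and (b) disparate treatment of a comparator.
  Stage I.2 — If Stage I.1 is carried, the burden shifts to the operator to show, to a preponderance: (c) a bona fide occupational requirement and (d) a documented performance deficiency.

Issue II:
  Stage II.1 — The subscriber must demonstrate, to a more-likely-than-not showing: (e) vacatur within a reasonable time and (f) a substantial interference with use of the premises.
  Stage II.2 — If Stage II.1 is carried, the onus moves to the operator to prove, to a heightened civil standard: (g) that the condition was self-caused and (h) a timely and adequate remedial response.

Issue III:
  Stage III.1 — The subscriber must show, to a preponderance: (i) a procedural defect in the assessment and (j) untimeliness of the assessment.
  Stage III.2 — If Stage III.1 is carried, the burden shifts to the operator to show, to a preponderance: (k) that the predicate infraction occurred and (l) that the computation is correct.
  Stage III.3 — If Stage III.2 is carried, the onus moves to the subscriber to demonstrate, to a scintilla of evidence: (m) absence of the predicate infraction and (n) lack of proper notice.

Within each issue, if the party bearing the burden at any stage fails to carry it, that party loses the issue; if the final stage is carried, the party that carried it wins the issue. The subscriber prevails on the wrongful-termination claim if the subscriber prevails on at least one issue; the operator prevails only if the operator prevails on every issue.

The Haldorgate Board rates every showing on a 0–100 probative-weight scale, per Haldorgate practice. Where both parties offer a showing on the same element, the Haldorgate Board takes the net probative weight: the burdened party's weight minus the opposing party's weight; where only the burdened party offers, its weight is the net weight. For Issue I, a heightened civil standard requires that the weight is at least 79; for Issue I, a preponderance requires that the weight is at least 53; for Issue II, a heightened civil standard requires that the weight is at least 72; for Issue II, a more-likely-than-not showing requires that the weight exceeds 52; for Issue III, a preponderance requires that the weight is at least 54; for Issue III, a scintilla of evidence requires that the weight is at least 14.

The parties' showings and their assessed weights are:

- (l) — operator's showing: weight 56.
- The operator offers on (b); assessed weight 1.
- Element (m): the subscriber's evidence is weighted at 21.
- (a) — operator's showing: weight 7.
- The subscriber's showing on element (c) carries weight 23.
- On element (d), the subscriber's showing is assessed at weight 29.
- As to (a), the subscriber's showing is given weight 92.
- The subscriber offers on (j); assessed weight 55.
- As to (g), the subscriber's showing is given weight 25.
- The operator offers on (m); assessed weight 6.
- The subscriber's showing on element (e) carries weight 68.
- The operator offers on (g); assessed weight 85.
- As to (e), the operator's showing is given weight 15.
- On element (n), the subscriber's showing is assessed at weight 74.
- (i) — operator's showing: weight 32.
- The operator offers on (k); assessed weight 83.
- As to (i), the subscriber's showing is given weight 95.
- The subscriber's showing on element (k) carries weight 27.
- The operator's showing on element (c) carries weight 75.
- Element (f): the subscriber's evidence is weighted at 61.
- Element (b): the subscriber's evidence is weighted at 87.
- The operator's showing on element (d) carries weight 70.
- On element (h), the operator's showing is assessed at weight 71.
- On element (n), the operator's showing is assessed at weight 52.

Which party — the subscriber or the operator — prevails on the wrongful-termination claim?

subscriber

— Issue I —
At Stage I.1 the subscriber must meet a heightened civil standard (weight is at least 79): on (a) the weight is 92 less the opposing 7 gives net 85, which does reach 79, so (a) meets the standard; on (b) the weight is 87 less the opposing 1 gives net 86, ≥ 79, so (b) meets the standard.
  All elements met. The burden passes to the operator.
At Stage I.2 the operator must meet a preponderance (weight is at least 53): on (c) the weight is 75 less the opposing 23 gives net 52, < 53, so (c) does not meet the standard; on (d) the weight is 70 less the opposing 29 gives net 41, < 53, so (d) does not meet the standard.
  Stage I.2 not carried; the operator fails its burden.
The analysis ends at Stage I.2; the subscriber prevails on this issue.
— Issue II —
At Stage II.1 the subscriber must meet a more-likely-than-not showing (weight exceeds 52): on (e) the weight is 68 less the opposing 15 gives net 53, > 52, so (e) meets the standard; on (f) the weight is 61, which does exceed 52, so (f) meets the standard.
  The subscriber carries Stage II.1; the operator now bears the burden.
At Stage II.2 the operator must meet a heightened civil standard (weight is at least 72): on (g) the weight is 85 less the opposing 25 gives net 60, < 72, so (g) does not meet the standard; on (h) the weight is 71, < 72, so (h) does not meet the standard.
  Not every element is met, so the operator fails to carry Stage II.2.
The analysis ends at Stage II.2; the subscriber prevails on this issue.
— Issue III —
Stage III.1 — burden on subscriber; standard: a preponderance (weight is at least 54).
    (i): 95 − 32 = 63 ≥ 54 [met]
    (j): 55 ≥ 54 [met]
  The subscriber carries Stage III.1; the operator now bears the burden.
Stage III.2 — burden on operator; standard: a preponderance (weight is at least 54).
    (k): 83 − 27 = 56 ≥ 54 [met]
    (l): 56 ≥ 54 [met]
  Stage III.2 is satisfied; the onus moves to the subscriber.
Stage III.3 — burden on subscriber; standard: a scintilla of evidence (weight is at least 14).
    (m): 21 − 6 = 15 ≥ 14 [met]
    (n): 74 − 52 = 22 ≥ 14 [met]
  All elements met at the final stage.
With every stage satisfied, the subscriber prevails on this issue.
Per-issue: Issue I → subscriber; Issue II → subscriber; Issue III → subscriber. The subscriber must prevail on at least one issue; overall, the subscriber prevails.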